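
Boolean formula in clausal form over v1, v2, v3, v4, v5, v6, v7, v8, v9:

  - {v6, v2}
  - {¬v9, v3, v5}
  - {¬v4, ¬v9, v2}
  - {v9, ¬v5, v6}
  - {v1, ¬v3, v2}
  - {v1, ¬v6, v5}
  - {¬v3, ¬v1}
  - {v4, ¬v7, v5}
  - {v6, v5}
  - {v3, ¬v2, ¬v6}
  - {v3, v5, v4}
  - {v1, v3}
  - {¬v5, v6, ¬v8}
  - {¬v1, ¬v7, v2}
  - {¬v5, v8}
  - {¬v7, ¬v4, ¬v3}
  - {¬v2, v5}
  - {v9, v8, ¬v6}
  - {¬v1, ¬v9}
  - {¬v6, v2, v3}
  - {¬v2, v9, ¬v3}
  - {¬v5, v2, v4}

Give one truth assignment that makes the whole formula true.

v1=False  v2=True  v3=True  v4=False  v5=True  v6=True  v7=False  v8=True  v9=True

Check each clause:
  1. {v6, v2} — v2 is true.
  2. {v3, v5, ¬v9} — v3 is true.
  3. {¬v4, v2, ¬v9} — v2 is true.
  4. {v9, ¬v5, v6} — v9 is true.
  5. {v2, v1, ¬v3} — v2 is true.
  6. {¬v6, v1, v5} — v5 is true.
  7. {¬v1, ¬v3} — ¬v1 is true.
  8. {v5, v4, ¬v7} — ¬v7 is true.
  9. {v5, v6} — v5 is true.
  10. {¬v2, v3, ¬v6} — v3 is true.
  11. {v4, v3, v5} — v3 is true.
  12. {v3, v1} — v3 is true.
  13. {v6, ¬v8, ¬v5} — v6 is true.
  14. {v2, ¬v7, ¬v1} — ¬v7 is true.
  15. {¬v5, v8} — v8 is true.
  16. {¬v3, ¬v7, ¬v4} — ¬v7 is true.
  17. {¬v2, v5} — v5 is true.
  18. {¬v6, v8, v9} — v8 is true.
  19. {¬v1, ¬v9} — ¬v1 is true.
  20. {¬v6, v3, v2} — v2 is true.
  21. {v9, ¬v2, ¬v3} — v9 is true.
  22. {¬v5, v4, v2} — v2 is true.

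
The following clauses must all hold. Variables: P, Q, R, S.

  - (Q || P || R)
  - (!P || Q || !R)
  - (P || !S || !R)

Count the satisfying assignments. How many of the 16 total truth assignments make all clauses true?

10

Case analysis on P and R:
  P=1, R=1: remaining (Q,S) ∈ {(1,0); (1,1)} — 2.
  P=1, R=0: remaining (Q,S) ∈ {(0,0); (0,1); (1,0); (1,1)} — 4.
  P=0, R=1: remaining (Q,S) ∈ {(0,0); (1,0)} — 2.
  P=0, R=0: remaining (Q,S) ∈ {(1,0); (1,1)} — 2.
Total: 2 + 4 + 2 + 2 = 10.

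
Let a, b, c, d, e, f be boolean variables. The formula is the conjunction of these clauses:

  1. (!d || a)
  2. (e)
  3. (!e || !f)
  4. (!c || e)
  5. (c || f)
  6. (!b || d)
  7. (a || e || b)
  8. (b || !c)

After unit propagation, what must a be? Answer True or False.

(e) stands alone — e = True.
From (!f || !e) and e = True: f = False.
In (f || c), f is now false; c must hold, so c = True.
(b || !c): since c = True, the clause reduces to (b). b = True.
In (!b || d), !b is now false; d must hold, so d = True.
(a || !d): since d = True, the clause reduces to (a). a = True.

True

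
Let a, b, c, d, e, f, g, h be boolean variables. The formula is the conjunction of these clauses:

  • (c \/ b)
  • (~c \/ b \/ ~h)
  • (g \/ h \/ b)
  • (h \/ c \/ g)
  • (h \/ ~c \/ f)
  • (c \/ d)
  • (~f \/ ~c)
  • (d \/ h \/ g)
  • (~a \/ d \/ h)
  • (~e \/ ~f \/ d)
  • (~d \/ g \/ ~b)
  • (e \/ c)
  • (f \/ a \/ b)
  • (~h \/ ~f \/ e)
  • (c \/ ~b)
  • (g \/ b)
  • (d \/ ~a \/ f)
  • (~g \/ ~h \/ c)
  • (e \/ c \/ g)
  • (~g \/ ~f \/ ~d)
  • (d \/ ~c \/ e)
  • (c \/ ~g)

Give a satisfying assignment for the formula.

a=False, b=True, c=True, d=False, e=True, f=False, g=True, h=True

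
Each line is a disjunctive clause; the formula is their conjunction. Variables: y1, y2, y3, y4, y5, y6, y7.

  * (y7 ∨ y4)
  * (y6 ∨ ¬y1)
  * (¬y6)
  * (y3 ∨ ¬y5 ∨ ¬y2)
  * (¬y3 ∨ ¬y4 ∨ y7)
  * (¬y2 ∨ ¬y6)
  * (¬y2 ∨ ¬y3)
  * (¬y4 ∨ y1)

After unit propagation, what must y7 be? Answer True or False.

True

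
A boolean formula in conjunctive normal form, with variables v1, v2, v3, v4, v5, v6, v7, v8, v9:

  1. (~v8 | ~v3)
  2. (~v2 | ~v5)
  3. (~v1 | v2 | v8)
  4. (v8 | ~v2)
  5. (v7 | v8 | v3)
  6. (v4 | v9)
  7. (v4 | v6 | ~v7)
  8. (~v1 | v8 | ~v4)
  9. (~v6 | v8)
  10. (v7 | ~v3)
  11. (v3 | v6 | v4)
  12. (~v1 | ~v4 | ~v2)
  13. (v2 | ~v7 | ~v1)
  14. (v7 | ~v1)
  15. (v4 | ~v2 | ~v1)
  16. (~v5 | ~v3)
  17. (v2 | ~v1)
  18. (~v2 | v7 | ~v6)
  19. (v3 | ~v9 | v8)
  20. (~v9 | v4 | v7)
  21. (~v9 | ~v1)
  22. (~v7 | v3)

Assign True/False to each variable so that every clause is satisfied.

v1 = F, v2 = F, v3 = F, v4 = T, v5 = T, v6 = T, v7 = F, v8 = T, v9 = F

Check each clause:
  1. (~v8 | ~v3) — ~v3 is true.
  2. (~v5 | ~v2) — ~v2 is true.
  3. (v2 | ~v1 | v8) — v8 is true.
  4. (v8 | ~v2) — v8 is true.
  5. (v8 | v7 | v3) — v8 is true.
  6. (v4 | v9) — v4 is true.
  7. (v4 | v6 | ~v7) — ~v7 is true.
  8. (~v4 | v8 | ~v1) — v8 is true.
  9. (v8 | ~v6) — v8 is true.
  10. (~v3 | v7) — ~v3 is true.
  11. (v3 | v4 | v6) — v4 is true.
  12. (~v4 | ~v2 | ~v1) — ~v2 is true.
  13. (~v7 | ~v1 | v2) — ~v7 is true.
  14. (~v1 | v7) — ~v1 is true.
  15. (~v2 | v4 | ~v1) — v4 is true.
  16. (~v5 | ~v3) — ~v3 is true.
  17. (v2 | ~v1) — ~v1 is true.
  18. (v7 | ~v6 | ~v2) — ~v2 is true.
  19. (~v9 | v8 | v3) — v8 is true.
  20. (v7 | v4 | ~v9) — ~v9 is true.
  21. (~v1 | ~v9) — ~v1 is true.
  22. (v3 | ~v7) — ~v7 is true.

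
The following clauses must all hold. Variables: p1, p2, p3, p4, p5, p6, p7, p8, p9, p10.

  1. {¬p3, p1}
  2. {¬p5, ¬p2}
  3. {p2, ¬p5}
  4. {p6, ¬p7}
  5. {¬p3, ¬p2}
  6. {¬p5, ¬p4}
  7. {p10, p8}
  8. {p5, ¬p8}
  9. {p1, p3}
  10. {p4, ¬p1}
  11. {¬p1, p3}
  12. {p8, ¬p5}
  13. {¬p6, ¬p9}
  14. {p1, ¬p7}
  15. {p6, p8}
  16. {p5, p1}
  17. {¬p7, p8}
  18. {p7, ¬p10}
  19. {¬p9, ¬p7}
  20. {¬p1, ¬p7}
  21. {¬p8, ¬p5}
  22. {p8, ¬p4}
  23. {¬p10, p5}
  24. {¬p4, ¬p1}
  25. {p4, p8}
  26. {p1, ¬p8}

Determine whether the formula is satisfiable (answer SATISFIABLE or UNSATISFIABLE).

UNSATISFIABLE

p1 = True:
  propagation gives p4=True; an empty clause results — contradiction.
p1 = False:
  propagation gives p3=False; an empty clause results — contradiction.
Every branch closes, so no satisfying assignment exists.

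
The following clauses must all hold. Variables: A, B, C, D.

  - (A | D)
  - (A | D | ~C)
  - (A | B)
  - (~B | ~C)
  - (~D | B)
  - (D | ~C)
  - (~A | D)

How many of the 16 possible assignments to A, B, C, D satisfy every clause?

Satisfying assignments:
  A=F B=T C=F D=T
  A=T B=T C=F D=T
Count: 2.

2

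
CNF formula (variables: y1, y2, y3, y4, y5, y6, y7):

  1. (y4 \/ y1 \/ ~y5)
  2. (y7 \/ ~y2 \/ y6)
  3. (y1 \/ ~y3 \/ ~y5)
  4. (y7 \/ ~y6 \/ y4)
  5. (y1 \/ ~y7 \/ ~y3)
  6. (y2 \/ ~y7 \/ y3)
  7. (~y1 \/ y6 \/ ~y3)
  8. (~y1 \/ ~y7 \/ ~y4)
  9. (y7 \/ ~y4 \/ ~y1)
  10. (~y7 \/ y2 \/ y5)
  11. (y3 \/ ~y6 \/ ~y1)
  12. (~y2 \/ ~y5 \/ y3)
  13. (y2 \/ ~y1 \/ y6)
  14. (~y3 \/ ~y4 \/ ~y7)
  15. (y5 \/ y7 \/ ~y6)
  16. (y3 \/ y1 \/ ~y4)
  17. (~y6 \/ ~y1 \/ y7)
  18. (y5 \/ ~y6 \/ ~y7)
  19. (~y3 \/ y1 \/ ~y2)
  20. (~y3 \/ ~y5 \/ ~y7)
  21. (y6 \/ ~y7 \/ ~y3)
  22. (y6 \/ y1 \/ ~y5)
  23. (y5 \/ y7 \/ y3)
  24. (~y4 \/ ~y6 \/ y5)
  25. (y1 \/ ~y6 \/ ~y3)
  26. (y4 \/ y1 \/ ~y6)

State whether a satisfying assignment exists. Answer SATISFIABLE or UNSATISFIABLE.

SATISFIABLE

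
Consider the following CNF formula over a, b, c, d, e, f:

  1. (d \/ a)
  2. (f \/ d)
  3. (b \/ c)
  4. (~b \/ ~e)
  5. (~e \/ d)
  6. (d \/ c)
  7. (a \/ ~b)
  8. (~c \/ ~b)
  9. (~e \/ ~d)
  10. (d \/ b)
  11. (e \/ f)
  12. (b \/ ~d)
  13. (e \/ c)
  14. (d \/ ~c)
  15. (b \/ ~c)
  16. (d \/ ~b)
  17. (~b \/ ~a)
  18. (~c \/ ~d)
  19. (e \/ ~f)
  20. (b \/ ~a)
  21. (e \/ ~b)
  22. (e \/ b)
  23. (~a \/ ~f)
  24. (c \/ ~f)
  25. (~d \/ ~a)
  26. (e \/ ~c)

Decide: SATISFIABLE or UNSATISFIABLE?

b = True:
  propagation gives e=False; an empty clause results — contradiction.
b = False:
  propagation gives c=True; an empty clause results — contradiction.
Every branch closes, so no satisfying assignment exists.

UNSATISFIABLE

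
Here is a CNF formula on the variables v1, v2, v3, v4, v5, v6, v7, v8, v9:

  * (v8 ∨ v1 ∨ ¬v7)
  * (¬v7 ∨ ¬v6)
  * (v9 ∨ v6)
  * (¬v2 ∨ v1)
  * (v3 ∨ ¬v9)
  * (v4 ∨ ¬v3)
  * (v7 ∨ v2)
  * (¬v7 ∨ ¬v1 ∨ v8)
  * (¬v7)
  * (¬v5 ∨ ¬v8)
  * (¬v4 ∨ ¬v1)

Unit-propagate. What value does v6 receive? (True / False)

Unit clause (¬v7) sets v7 = False.
(v2 ∨ v7): since v7 = False, the clause reduces to (v2). v2 = True.
(v1 ∨ ¬v2) with v2 = True leaves only v1, so v1 = True.
From (¬v4 ∨ ¬v1) and v1 = True: v4 = False.
(¬v3 ∨ v4) with v4 = False leaves only ¬v3, so v3 = False.
(¬v9 ∨ v3): since v3 = False, the clause reduces to (¬v9). v9 = False.
(v9 ∨ v6): since v9 = False, the clause reduces to (v6). v6 = True.

True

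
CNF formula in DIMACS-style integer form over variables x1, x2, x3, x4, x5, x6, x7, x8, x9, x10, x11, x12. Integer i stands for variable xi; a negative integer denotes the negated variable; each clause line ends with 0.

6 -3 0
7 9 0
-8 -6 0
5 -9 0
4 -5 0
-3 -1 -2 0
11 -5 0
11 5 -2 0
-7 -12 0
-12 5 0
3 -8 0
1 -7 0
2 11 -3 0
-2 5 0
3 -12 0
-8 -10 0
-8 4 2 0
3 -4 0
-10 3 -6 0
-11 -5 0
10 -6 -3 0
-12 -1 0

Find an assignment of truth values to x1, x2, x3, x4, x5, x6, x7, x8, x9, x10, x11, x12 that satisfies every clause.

x1=T, x2=F, x3=F, x4=F, x5=F, x6=F, x7=T, x8=F, x9=F, x10=T, x11=T, x12=F

Pure literal: x8 appears only negated; assign x8 = False.
Pure literal: x12 appears only negated; assign x12 = False.
Set x1 = True and propagate.
Set x2 = False and propagate.
The remaining clauses are satisfied by x3 = False, x4 = False, x5 = False, x6 = False, x7 = True, x9 = False, x10 = True, x11 = True.
Every clause has at least one true literal under this assignment.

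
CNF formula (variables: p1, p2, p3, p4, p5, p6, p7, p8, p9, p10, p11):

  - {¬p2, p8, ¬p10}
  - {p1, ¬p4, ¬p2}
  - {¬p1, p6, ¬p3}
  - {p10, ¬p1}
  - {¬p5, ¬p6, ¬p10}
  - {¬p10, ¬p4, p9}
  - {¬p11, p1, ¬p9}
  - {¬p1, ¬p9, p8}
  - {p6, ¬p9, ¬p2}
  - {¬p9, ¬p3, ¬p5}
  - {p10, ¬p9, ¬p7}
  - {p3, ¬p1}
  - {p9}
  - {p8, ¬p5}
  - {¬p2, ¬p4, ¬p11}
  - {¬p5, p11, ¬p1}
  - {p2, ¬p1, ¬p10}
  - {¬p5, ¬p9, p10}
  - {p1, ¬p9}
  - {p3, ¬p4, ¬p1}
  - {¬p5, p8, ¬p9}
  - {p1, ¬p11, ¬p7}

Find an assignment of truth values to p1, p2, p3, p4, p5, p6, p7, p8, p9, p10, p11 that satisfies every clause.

p1=T, p2=T, p3=T, p4=T, p5=F, p6=T, p7=F, p8=T, p9=T, p10=T, p11=F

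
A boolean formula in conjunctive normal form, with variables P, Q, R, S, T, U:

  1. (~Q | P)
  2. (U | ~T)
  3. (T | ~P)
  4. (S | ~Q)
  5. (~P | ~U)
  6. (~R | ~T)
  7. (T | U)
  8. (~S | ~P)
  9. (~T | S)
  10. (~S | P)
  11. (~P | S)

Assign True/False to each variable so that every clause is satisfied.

P=F, Q=F, R=T, S=F, T=F, U=T

Check each clause:
  1. (~Q | P) — ~Q is true.
  2. (U | ~T) — ~T is true.
  3. (T | ~P) — ~P is true.
  4. (S | ~Q) — ~Q is true.
  5. (~U | ~P) — ~P is true.
  6. (~R | ~T) — ~T is true.
  7. (T | U) — U is true.
  8. (~S | ~P) — ~S is true.
  9. (S | ~T) — ~T is true.
  10. (P | ~S) — ~S is true.
  11. (S | ~P) — ~P is true.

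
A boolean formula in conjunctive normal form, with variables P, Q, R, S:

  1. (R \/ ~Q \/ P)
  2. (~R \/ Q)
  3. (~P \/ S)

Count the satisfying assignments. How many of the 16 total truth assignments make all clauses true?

7

The models are:
  P=0 Q=0 R=0 S=0
  P=0 Q=0 R=0 S=1
  P=0 Q=1 R=1 S=0
  P=0 Q=1 R=1 S=1
  P=1 Q=0 R=0 S=1
  P=1 Q=1 R=0 S=1
  P=1 Q=1 R=1 S=1
That's 7 in total.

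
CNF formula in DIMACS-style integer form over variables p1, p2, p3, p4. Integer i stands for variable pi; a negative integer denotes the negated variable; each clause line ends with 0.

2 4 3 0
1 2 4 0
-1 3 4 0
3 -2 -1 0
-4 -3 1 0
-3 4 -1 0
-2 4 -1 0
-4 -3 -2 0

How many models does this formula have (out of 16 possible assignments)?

6

Satisfying assignments:
  p1=0 p2=0 p3=0 p4=1
  p1=0 p2=1 p3=0 p4=0
  p1=0 p2=1 p3=0 p4=1
  p1=0 p2=1 p3=1 p4=0
  p1=1 p2=0 p3=0 p4=1
  p1=1 p2=0 p3=1 p4=1
That's 6 in total.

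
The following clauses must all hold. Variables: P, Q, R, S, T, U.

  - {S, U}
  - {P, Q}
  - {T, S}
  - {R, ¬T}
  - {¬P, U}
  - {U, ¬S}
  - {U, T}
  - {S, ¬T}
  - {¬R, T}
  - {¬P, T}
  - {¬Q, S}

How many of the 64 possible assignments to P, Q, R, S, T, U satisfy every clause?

4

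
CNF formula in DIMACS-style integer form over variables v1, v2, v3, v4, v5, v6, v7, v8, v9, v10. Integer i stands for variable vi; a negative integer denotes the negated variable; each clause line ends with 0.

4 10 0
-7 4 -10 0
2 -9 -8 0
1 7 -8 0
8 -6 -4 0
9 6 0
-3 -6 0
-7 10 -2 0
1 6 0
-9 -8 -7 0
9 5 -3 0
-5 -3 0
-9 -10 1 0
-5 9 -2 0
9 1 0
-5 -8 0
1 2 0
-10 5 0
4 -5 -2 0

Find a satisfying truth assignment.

Pure literal: v1 appears only positively; assign v1 = True.
Pure literal: v3 appears only negated; assign v3 = False.
Try v2 = True.
Try v4 = True.
The remaining clauses are satisfied by v5 = False, v6 = True, v7 = False, v8 = True, v9 = False, v10 = False.

v1 = True, v2 = True, v3 = False, v4 = True, v5 = False, v6 = True, v7 = False, v8 = True, v9 = False, v10 = False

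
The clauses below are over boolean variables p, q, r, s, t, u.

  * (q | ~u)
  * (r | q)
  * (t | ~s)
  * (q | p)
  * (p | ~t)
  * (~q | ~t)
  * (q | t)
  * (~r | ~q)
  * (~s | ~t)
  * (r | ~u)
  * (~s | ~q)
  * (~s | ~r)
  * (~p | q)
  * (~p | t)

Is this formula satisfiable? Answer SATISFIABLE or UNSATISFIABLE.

SATISFIABLE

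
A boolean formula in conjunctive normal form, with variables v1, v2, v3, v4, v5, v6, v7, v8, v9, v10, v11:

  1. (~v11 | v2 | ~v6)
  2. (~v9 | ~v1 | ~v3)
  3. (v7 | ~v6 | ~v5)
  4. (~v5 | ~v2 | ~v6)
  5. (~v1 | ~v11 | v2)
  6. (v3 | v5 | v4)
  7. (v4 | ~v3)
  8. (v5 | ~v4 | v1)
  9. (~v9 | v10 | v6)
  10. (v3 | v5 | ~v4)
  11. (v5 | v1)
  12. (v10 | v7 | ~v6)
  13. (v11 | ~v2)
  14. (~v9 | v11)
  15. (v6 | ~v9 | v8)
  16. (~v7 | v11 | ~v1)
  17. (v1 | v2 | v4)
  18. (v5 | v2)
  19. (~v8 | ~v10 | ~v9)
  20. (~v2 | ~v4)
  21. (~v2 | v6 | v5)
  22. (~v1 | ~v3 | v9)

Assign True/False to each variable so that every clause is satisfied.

Try v1 = True.
The remaining clauses are satisfied by v2 = False, v3 = False, v4 = True, v5 = True, v6 = False, v7 = False, v8 = True, v9 = False, v10 = False, v11 = False.

v1=T, v2=F, v3=F, v4=T, v5=T, v6=F, v7=F, v8=T, v9=F, v10=F, v11=F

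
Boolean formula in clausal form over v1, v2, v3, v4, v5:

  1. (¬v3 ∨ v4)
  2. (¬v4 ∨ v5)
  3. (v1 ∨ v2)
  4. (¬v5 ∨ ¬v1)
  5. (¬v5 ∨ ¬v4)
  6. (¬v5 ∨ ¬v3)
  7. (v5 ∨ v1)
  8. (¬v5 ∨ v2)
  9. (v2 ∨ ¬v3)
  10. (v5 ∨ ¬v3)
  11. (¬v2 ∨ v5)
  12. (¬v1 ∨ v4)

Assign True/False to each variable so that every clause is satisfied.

v1=False  v2=True  v3=False  v4=False  v5=True

Pure literal: v3 appears only negated; assign v3 = False.
Branch on v1: take v1 = False.
  then v2 is forced to True.
  then v5 is forced to True.
  then v4 is forced to False.
Check each clause:
  1. (v4 ∨ ¬v3) — ¬v3 is true.
  2. (v5 ∨ ¬v4) — ¬v4 is true.
  3. (v1 ∨ v2) — v2 is true.
  4. (¬v5 ∨ ¬v1) — ¬v1 is true.
  5. (¬v5 ∨ ¬v4) — ¬v4 is true.
  6. (¬v3 ∨ ¬v5) — ¬v3 is true.
  7. (v1 ∨ v5) — v5 is true.
  8. (v2 ∨ ¬v5) — v2 is true.
  9. (¬v3 ∨ v2) — v2 is true.
  10. (v5 ∨ ¬v3) — v5 is true.
  11. (¬v2 ∨ v5) — v5 is true.
  12. (¬v1 ∨ v4) — ¬v1 is true.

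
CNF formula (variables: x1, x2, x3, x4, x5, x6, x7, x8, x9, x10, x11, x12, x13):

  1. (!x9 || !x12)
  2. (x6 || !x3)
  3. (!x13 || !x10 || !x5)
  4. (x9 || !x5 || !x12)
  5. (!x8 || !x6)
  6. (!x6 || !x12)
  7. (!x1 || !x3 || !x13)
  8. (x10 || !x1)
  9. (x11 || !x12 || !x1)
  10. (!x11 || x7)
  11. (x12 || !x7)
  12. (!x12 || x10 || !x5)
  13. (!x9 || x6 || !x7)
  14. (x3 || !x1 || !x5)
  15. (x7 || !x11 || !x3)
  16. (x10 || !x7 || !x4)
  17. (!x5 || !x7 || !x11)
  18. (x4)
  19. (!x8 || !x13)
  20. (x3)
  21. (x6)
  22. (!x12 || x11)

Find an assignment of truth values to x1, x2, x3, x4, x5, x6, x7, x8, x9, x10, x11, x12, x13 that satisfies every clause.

The clause (x4) is unit: x4 must be True.
Unit propagation: (x3) forces x3 = True.
Unit propagation: (x6) forces x6 = True.
Unit propagation: (!x8) forces x8 = False.
The clause (!x12) is unit: x12 must be False.
Unit propagation: (!x7) forces x7 = False.
Unit propagation: (!x11) forces x11 = False.
Pure literal: x1 appears only negated; assign x1 = False.
x5 occurs only negated in the remaining clauses — set x5 = False.
x2, x9, x10, x13 are now unconstrained; take x2 = True, x9 = True, x10 = True, x13 = True.
Every clause has at least one true literal under this assignment.

x1=False, x2=True, x3=True, x4=True, x5=False, x6=True, x7=False, x8=False, x9=True, x10=True, x11=False, x12=False, x13=True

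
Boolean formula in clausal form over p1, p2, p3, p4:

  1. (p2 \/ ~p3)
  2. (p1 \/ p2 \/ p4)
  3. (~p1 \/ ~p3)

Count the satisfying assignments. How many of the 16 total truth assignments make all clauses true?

9

Split on p1, then p2.
  p1=T, p2=T: remaining (p3,p4) ∈ {(F,F); (F,T)} — 2.
  p1=T, p2=F: remaining (p3,p4) ∈ {(F,F); (F,T)} — 2.
  p1=F, p2=T: remaining (p3,p4) ∈ {(F,F); (F,T); (T,F); (T,T)} — 4.
  p1=F, p2=F: remaining (p3,p4) ∈ {(F,T)} — 1.
Total: 2 + 2 + 4 + 1 = 9.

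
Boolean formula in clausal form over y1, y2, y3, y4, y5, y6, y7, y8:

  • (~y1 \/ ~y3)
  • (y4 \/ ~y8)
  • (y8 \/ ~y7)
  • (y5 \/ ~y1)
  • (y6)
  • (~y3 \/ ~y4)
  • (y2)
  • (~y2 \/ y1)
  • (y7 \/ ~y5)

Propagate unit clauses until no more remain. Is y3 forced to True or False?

(y6) stands alone — y6 = True.
Unit clause (y2) sets y2 = True.
In (y1 \/ ~y2), ~y2 is now false; y1 must hold, so y1 = True.
(~y1 \/ ~y3): since y1 = True, the clause reduces to (~y3). y3 = False.

False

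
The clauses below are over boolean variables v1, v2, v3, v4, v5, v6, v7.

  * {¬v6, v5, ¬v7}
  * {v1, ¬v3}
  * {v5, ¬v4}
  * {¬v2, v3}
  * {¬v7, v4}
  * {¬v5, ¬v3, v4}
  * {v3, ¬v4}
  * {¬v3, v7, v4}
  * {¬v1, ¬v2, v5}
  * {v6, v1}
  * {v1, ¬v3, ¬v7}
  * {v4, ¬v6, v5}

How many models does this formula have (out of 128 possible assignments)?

Case analysis on v3 and v4:
  v3=T, v4=T: forces v1=T; v5=T; v2, v6, v7 free → 2^3 = 8.
  v3=T, v4=F: a clause becomes empty — 0.
  v3=F, v4=T: a clause becomes empty — 0.
  v3=F, v4=F: remaining (v1,v2,v5,v6,v7) ∈ {(F,F,T,T,F); (T,F,F,F,F); (T,F,T,F,F); (T,F,T,T,F)} — 4.
Total: 8 + 0 + 0 + 4 = 12.

12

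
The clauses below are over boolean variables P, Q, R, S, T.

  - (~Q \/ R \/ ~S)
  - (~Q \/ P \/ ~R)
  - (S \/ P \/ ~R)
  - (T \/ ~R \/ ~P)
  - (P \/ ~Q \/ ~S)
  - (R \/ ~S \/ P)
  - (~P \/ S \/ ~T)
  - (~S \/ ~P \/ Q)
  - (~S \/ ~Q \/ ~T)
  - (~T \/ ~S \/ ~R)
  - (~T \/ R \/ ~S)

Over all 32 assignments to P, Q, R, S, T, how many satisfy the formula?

7

Satisfying assignments:
  P=F Q=F R=F S=F T=F
  P=F Q=F R=F S=F T=T
  P=F Q=F R=T S=T T=F
  P=F Q=T R=F S=F T=F
  P=F Q=T R=F S=F T=T
  P=T Q=F R=F S=F T=F
  P=T Q=T R=F S=F T=F
That's 7 in total.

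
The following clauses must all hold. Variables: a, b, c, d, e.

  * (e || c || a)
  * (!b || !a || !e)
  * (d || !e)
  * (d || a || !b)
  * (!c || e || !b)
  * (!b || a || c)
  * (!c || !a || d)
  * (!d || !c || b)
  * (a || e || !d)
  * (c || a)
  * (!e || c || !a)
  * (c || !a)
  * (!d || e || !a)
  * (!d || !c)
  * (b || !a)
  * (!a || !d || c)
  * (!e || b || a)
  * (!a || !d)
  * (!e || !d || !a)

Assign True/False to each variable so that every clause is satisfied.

Branch on a: take a = False.
  then c is forced to True.
  then d is forced to False.
  then e is forced to False.
  then b is forced to False.
Every clause has at least one true literal under this assignment.

a = F, b = F, c = T, d = F, e = F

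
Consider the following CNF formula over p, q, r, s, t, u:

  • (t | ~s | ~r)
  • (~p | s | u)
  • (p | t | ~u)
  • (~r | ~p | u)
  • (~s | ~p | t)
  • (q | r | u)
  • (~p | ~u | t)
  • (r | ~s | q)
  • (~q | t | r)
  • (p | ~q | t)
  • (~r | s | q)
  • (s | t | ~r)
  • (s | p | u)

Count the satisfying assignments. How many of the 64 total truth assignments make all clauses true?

16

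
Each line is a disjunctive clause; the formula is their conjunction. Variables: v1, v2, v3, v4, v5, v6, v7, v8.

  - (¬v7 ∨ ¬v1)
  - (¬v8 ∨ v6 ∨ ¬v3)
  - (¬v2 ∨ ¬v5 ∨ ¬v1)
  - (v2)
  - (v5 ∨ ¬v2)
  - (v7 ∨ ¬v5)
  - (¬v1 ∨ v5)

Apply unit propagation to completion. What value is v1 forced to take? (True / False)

False

Unit clause (v2) sets v2 = True.
In (¬v2 ∨ v5), ¬v2 is now false; v5 must hold, so v5 = True.
From (¬v1 ∨ ¬v5 ∨ ¬v2) and v5 = True, v2 = True: v1 = False.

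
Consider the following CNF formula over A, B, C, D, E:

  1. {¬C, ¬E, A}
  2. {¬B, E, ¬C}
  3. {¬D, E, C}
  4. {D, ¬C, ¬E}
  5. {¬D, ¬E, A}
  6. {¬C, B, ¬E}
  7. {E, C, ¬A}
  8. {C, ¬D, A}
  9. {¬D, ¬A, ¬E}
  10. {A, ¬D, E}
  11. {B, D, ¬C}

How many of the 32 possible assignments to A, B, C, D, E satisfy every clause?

7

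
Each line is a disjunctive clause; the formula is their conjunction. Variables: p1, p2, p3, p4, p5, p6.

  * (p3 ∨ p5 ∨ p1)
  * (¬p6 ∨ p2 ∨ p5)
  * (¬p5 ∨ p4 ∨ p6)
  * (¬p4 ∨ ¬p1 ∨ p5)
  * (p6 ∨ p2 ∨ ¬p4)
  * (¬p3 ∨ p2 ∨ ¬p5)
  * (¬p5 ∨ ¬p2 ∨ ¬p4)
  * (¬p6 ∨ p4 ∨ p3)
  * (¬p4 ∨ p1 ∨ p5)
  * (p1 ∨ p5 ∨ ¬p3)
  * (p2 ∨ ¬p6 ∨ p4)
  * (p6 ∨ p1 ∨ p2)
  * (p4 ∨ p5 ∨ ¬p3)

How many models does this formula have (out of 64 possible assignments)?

6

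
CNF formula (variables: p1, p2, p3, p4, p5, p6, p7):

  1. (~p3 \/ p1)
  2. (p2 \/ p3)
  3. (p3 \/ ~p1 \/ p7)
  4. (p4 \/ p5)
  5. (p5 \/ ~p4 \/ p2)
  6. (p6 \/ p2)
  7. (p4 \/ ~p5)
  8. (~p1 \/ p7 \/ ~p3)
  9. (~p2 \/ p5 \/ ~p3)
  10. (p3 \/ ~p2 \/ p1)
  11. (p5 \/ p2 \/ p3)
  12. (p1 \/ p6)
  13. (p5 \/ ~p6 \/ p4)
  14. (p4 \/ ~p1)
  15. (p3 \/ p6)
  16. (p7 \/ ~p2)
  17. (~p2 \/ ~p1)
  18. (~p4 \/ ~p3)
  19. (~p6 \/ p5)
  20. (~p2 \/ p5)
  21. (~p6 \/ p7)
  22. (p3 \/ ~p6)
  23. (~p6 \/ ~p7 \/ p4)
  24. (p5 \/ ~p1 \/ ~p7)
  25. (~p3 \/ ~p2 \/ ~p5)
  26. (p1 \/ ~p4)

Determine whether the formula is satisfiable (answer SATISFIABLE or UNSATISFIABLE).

UNSATISFIABLE

p3 = True:
  propagation gives p1=True, p7=True, p4=True; an empty clause results — contradiction.
p3 = False:
  propagation gives p2=True, p1=True; an empty clause results — contradiction.
Every branch closes, so no satisfying assignment exists.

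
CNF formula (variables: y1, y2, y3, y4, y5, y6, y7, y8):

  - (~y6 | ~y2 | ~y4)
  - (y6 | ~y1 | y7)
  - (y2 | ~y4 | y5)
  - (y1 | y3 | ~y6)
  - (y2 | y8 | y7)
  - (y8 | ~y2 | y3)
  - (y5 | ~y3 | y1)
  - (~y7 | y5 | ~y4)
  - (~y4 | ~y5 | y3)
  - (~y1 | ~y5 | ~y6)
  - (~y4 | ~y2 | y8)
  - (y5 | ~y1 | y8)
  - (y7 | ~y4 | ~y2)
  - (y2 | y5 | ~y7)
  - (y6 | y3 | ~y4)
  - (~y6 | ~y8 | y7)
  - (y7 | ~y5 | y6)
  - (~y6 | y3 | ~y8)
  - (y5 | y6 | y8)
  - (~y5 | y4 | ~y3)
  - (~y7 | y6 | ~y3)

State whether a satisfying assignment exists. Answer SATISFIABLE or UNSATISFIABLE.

Try y1 = True.
Try y2 = False.
The remaining clauses are satisfied by y3 = False, y4 = False, y5 = True, y6 = False, y7 = True, y8 = False.
So y1 = T, y2 = F, y3 = F, y4 = F, y5 = T, y6 = F, y7 = T, y8 = F is a satisfying assignment.

SATISFIABLE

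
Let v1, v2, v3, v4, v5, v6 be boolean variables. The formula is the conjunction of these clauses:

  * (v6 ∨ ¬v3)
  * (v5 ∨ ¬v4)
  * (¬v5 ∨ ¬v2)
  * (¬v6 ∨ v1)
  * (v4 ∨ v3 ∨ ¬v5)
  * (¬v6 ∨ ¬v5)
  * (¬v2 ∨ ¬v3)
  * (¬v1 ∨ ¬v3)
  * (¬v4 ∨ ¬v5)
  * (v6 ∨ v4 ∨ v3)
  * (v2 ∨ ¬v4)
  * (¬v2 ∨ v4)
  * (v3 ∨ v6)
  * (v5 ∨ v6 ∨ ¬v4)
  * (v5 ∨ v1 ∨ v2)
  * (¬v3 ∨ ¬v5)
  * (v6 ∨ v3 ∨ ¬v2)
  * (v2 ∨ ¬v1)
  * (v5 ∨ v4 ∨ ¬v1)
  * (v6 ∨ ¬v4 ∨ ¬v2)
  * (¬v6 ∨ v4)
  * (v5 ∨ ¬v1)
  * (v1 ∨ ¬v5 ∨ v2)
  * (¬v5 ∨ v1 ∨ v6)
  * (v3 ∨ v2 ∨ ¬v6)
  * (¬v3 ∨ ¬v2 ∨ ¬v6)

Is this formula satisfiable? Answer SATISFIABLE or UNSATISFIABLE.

v5 = True:
  propagation gives v2=False, v6=False, v3=False; an empty clause results — contradiction.
v5 = False:
  propagation gives v4=False, v2=False, v1=True; an empty clause results — contradiction.
Every branch closes, so no satisfying assignment exists.

UNSATISFIABLE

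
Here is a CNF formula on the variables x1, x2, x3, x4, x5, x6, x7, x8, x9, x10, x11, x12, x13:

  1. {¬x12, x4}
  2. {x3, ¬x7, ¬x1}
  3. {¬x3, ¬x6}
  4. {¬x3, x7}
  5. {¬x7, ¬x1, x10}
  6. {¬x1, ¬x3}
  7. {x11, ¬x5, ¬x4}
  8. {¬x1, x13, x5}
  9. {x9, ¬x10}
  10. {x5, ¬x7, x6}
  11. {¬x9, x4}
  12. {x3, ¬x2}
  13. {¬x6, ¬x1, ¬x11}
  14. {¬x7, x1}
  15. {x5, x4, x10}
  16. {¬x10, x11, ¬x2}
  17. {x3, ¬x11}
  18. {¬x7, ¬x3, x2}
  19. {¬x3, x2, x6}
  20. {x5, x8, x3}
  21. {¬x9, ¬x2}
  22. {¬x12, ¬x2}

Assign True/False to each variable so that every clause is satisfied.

x1=True, x2=False, x3=False, x4=True, x5=False, x6=False, x7=False, x8=True, x9=False, x10=False, x11=False, x12=False, x13=True

Check each clause:
  1. {x4, ¬x12} — x4 is true.
  2. {¬x1, x3, ¬x7} — ¬x7 is true.
  3. {¬x3, ¬x6} — ¬x6 is true.
  4. {¬x3, x7} — ¬x3 is true.
  5. {¬x1, ¬x7, x10} — ¬x7 is true.
  6. {¬x3, ¬x1} — ¬x3 is true.
  7. {¬x4, ¬x5, x11} — ¬x5 is true.
  8. {x13, x5, ¬x1} — x13 is true.
  9. {x9, ¬x10} — ¬x10 is true.
  10. {¬x7, x6, x5} — ¬x7 is true.
  11. {¬x9, x4} — x4 is true.
  12. {¬x2, x3} — ¬x2 is true.
  13. {¬x1, ¬x6, ¬x11} — ¬x6 is true.
  14. {¬x7, x1} — x1 is true.
  15. {x10, x5, x4} — x4 is true.
  16. {¬x10, ¬x2, x11} — ¬x2 is true.
  17. {¬x11, x3} — ¬x11 is true.
  18. {x2, ¬x7, ¬x3} — ¬x7 is true.
  19. {x2, ¬x3, x6} — ¬x3 is true.
  20. {x3, x8, x5} — x8 is true.
  21. {¬x9, ¬x2} — ¬x2 is true.
  22. {¬x2, ¬x12} — ¬x12 is true.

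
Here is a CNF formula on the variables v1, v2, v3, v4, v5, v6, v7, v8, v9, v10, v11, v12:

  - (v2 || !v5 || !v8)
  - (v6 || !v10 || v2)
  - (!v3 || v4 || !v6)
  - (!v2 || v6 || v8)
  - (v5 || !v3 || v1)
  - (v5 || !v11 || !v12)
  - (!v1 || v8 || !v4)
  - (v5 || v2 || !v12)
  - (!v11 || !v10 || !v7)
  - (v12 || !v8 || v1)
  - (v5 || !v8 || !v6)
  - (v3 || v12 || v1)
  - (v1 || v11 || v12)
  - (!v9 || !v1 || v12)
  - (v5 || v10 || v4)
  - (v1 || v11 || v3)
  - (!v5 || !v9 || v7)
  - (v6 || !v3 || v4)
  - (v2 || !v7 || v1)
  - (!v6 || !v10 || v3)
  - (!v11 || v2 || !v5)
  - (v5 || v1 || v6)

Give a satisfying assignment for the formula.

v1=F, v2=T, v3=T, v4=T, v5=T, v6=F, v7=T, v8=T, v9=T, v10=F, v11=T, v12=T

Try v1 = False.
Branch on v2: take v2 = True.
The remaining clauses are satisfied by v3 = True, v4 = True, v5 = True, v6 = False, v7 = True, v8 = True, v9 = True, v10 = False, v11 = True, v12 = True.
Every clause has at least one true literal under this assignment.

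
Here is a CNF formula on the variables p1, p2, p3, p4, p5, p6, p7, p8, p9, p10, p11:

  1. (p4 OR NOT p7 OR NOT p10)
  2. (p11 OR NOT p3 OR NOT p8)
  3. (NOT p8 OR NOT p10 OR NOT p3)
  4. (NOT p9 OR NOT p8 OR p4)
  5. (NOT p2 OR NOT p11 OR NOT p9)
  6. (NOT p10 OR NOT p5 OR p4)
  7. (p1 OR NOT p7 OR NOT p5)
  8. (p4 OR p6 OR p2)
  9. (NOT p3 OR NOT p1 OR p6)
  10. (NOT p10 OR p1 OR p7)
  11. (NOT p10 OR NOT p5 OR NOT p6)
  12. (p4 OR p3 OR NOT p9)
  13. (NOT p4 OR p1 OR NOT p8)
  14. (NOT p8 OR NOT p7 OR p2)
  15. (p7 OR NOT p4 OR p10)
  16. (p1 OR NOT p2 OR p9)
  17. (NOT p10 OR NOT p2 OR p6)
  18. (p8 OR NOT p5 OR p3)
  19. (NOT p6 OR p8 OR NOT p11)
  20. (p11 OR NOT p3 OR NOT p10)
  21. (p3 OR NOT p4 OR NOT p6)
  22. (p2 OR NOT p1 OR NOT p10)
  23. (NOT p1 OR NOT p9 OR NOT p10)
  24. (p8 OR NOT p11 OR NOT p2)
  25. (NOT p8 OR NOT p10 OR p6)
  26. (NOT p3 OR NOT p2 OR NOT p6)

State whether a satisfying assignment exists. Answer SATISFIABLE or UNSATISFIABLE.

SATISFIABLE

p5 occurs only negated in the remaining clauses — set p5 = False.
Set p1 = True and propagate.
Set p2 = False and propagate.
  then p10 is forced to False.
The remaining clauses are satisfied by p3 = True, p4 = False, p6 = True, p7 = True, p8 = False, p9 = True, p11 = False.
Every clause has at least one true literal under this assignment.
So p1=True, p2=False, p3=True, p4=False, p5=False, p6=True, p7=True, p8=False, p9=True, p10=False, p11=False is a satisfying assignment.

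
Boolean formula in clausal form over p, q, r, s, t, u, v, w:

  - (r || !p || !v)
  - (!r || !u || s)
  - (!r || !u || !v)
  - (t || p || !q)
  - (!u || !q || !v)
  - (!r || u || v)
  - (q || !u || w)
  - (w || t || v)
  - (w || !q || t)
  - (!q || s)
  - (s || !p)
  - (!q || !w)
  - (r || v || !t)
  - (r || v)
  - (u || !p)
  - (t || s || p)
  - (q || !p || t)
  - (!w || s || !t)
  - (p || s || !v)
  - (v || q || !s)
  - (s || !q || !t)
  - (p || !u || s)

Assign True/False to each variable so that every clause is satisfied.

p=False, q=False, r=True, s=True, t=True, u=False, v=True, w=True

Check each clause:
  1. (!p || r || !v) — r is true.
  2. (s || !r || !u) — !u is true.
  3. (!r || !u || !v) — !u is true.
  4. (p || !q || t) — t is true.
  5. (!q || !u || !v) — !u is true.
  6. (u || !r || v) — v is true.
  7. (w || !u || q) — w is true.
  8. (v || w || t) — w is true.
  9. (w || !q || t) — w is true.
  10. (s || !q) — s is true.
  11. (!p || s) — s is true.
  12. (!q || !w) — !q is true.
  13. (r || !t || v) — r is true.
  14. (r || v) — r is true.
  15. (u || !p) — !p is true.
  16. (p || t || s) — s is true.
  17. (q || t || !p) — t is true.
  18. (!t || s || !w) — s is true.
  19. (s || !v || p) — s is true.
  20. (v || q || !s) — v is true.
  21. (!t || s || !q) — s is true.
  22. (p || s || !u) — !u is true.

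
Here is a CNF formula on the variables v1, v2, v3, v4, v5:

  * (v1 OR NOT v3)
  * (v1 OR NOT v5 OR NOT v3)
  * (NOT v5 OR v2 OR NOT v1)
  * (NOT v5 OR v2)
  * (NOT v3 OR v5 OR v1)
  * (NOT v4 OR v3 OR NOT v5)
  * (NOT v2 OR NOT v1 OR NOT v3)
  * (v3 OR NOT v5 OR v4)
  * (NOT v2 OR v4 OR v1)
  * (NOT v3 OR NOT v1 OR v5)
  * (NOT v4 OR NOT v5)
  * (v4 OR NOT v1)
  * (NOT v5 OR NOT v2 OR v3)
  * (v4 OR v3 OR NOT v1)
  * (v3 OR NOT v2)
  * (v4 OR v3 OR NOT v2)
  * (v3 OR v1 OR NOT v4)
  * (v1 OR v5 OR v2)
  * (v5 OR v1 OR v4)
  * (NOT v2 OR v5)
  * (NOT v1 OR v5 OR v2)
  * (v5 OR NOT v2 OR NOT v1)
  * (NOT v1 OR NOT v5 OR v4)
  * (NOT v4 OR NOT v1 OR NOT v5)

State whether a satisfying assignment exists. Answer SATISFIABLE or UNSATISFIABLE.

UNSATISFIABLE

v1 = True:
  propagation gives v4=True, v5=False, v3=False, v2=False; an empty clause results — contradiction.
v1 = False:
  propagation gives v3=False, v2=False, v5=False; an empty clause results — contradiction.
Every branch closes, so no satisfying assignment exists.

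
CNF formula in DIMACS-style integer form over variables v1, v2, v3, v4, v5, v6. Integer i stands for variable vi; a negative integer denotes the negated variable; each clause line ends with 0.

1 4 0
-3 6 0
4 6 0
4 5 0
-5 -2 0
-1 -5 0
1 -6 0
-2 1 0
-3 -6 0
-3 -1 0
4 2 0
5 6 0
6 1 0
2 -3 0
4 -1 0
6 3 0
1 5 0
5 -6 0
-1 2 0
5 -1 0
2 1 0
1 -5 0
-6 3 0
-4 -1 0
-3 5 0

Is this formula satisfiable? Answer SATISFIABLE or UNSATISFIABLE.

v1 = True:
  propagation gives v5=False; an empty clause results — contradiction.
v1 = False:
  propagation gives v4=True, v6=False; an empty clause results — contradiction.
Every branch closes, so no satisfying assignment exists.

UNSATISFIABLE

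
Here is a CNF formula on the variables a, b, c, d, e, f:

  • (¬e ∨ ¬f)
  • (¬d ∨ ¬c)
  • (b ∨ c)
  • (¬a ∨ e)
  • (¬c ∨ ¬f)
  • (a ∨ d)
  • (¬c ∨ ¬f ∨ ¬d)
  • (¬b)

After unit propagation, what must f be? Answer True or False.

False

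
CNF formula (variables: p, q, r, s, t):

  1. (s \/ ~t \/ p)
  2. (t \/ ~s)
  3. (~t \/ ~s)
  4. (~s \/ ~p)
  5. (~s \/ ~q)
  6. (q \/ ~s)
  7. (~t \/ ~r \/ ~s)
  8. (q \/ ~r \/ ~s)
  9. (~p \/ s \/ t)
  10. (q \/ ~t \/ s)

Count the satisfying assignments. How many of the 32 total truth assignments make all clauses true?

Satisfying assignments:
  p=0 q=0 r=0 s=0 t=0
  p=0 q=0 r=1 s=0 t=0
  p=0 q=1 r=0 s=0 t=0
  p=0 q=1 r=1 s=0 t=0
  p=1 q=1 r=0 s=0 t=1
  p=1 q=1 r=1 s=0 t=1
Count: 6.

6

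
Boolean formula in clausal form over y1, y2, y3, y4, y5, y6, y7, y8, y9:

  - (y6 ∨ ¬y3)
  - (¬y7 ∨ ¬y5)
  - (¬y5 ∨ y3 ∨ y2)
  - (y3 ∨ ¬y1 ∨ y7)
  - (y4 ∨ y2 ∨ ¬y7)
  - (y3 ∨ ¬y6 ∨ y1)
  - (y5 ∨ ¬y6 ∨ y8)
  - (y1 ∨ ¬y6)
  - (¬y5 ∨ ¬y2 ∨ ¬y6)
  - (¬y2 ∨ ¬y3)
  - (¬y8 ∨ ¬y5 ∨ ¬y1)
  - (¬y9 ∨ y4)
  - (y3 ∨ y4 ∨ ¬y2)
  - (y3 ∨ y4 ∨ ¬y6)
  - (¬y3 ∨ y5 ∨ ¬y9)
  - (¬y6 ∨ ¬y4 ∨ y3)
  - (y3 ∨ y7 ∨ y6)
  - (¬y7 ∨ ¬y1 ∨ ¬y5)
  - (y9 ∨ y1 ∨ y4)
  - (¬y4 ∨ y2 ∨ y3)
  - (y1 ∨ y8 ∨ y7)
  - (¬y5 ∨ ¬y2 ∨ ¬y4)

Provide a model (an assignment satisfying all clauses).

Branch on y1: take y1 = False.
  then y6 is forced to False.
  then y3 is forced to False.
  then y7 is forced to True.
  then y5 is forced to False.
For the remaining variables, y2 = True, y4 = True, y8 = False, y9 = True works.
Every clause has at least one true literal under this assignment.

y1 = F, y2 = T, y3 = F, y4 = T, y5 = F, y6 = F, y7 = T, y8 = F, y9 = T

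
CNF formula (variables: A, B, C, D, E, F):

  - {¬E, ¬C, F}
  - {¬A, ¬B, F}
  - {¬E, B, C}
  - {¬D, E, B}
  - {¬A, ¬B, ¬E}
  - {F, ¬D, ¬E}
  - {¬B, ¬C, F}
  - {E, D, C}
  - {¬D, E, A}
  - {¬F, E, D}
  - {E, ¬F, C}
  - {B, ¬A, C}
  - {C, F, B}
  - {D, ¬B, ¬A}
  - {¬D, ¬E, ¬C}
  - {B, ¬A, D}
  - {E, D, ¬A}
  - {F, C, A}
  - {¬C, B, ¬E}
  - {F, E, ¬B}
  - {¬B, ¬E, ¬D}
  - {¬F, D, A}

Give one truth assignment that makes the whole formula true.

A=0, B=0, C=1, D=0, E=0, F=0

Branch on A: take A = False.
Branch on B: take B = False.
Branch on C: take C = True.
  then E is forced to False.
  then D is forced to False.
  then F is forced to False.
Every clause has at least one true literal under this assignment.
Check each clause:
  1. {¬E, ¬C, F} — ¬E is true.
  2. {F, ¬A, ¬B} — ¬B is true.
  3. {C, B, ¬E} — C is true.
  4. {B, E, ¬D} — ¬D is true.
  5. {¬A, ¬B, ¬E} — ¬E is true.
  6. {¬E, ¬D, F} — ¬E is true.
  7. {¬C, F, ¬B} — ¬B is true.
  8. {C, E, D} — C is true.
  9. {E, ¬D, A} — ¬D is true.
  10. {¬F, D, E} — ¬F is true.
  11. {C, E, ¬F} — ¬F is true.
  12. {C, B, ¬A} — C is true.
  13. {F, B, C} — C is true.
  14. {¬A, D, ¬B} — ¬A is true.
  15. {¬D, ¬C, ¬E} — ¬E is true.
  16. {¬A, D, B} — ¬A is true.
  17. {D, E, ¬A} — ¬A is true.
  18. {C, A, F} — C is true.
  19. {B, ¬E, ¬C} — ¬E is true.
  20. {F, E, ¬B} — ¬B is true.
  21. {¬E, ¬D, ¬B} — ¬E is true.
  22. {D, A, ¬F} — ¬F is true.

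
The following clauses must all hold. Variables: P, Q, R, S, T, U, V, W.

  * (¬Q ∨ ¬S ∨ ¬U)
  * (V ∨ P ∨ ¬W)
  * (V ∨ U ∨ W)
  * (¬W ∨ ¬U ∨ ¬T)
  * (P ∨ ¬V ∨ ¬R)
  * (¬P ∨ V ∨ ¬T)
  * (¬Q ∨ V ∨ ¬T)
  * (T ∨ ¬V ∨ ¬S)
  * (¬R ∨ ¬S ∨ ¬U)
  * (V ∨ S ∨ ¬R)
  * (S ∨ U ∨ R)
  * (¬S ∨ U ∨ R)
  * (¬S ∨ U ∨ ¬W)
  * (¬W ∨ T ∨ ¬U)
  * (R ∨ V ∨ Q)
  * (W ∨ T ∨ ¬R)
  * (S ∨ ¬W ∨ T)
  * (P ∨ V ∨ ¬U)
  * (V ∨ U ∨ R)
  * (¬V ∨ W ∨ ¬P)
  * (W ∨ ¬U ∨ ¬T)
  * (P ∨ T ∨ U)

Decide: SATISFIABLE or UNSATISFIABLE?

SATISFIABLE

Set P = False and propagate.
Branch on Q: take Q = True.
Branch on R: take R = False.
For the remaining variables, S = False, T = False, U = True, V = True, W = False works.
So P = F, Q = T, R = F, S = F, T = F, U = T, V = T, W = F is a satisfying assignment.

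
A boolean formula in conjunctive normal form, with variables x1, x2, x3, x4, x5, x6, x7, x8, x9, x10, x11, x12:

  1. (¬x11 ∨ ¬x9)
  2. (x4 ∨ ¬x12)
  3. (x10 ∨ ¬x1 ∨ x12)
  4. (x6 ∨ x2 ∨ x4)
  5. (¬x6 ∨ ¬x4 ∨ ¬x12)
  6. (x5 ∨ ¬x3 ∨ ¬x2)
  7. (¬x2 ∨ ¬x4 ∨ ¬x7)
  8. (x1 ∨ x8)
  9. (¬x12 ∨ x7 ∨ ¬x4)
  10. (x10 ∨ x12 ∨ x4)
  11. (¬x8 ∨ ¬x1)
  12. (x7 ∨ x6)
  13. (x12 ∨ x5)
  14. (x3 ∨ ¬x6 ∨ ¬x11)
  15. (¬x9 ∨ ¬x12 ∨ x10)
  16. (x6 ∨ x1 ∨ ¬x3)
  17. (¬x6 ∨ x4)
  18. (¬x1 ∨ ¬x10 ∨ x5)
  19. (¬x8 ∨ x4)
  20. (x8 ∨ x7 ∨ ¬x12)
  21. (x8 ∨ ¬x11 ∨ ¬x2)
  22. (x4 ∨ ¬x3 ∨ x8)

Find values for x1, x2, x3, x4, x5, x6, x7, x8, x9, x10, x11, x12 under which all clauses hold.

x1=T, x2=T, x3=T, x4=T, x5=T, x6=T, x7=F, x8=F, x9=T, x10=T, x11=F, x12=F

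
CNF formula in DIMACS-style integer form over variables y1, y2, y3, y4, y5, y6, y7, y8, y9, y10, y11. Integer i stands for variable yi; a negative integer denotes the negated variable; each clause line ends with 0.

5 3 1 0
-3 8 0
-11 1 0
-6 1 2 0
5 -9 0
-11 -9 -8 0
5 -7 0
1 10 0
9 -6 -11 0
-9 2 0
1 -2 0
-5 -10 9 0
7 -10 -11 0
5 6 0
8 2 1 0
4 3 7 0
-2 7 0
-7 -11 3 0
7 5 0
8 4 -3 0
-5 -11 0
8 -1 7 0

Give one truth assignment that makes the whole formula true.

y1=T, y2=F, y3=F, y4=F, y5=T, y6=F, y7=T, y8=T, y9=F, y10=F, y11=F

Check each clause:
  1. (y5 ∨ y3 ∨ y1) — y1 is true.
  2. (y8 ∨ ¬y3) — y8 is true.
  3. (y1 ∨ ¬y11) — y1 is true.
  4. (y1 ∨ ¬y6 ∨ y2) — y1 is true.
  5. (¬y9 ∨ y5) — y5 is true.
  6. (¬y9 ∨ ¬y11 ∨ ¬y8) — ¬y11 is true.
  7. (y5 ∨ ¬y7) — y5 is true.
  8. (y1 ∨ y10) — y1 is true.
  9. (¬y6 ∨ y9 ∨ ¬y11) — ¬y6 is true.
  10. (y2 ∨ ¬y9) — ¬y9 is true.
  11. (y1 ∨ ¬y2) — y1 is true.
  12. (¬y5 ∨ ¬y10 ∨ y9) — ¬y10 is true.
  13. (¬y10 ∨ ¬y11 ∨ y7) — ¬y11 is true.
  14. (y6 ∨ y5) — y5 is true.
  15. (y1 ∨ y2 ∨ y8) — y8 is true.
  16. (y4 ∨ y7 ∨ y3) — y7 is true.
  17. (y7 ∨ ¬y2) — ¬y2 is true.
  18. (y3 ∨ ¬y7 ∨ ¬y11) — ¬y11 is true.
  19. (y5 ∨ y7) — y5 is true.
  20. (¬y3 ∨ y4 ∨ y8) — y8 is true.
  21. (¬y11 ∨ ¬y5) — ¬y11 is true.
  22. (y7 ∨ ¬y1 ∨ y8) — y8 is true.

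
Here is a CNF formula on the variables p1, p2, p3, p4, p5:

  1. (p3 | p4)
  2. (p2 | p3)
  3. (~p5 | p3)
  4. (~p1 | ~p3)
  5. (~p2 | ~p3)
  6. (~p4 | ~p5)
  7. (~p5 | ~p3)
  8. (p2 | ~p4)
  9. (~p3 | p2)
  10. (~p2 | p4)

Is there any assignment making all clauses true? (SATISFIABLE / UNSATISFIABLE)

SATISFIABLE

Pure literal: p1 appears only negated; assign p1 = False.
Pure literal: p5 appears only negated; assign p5 = False.
Try p2 = True.
  then p3 is forced to False.
  then p4 is forced to True.
So p1=F, p2=T, p3=F, p4=T, p5=F is a satisfying assignment.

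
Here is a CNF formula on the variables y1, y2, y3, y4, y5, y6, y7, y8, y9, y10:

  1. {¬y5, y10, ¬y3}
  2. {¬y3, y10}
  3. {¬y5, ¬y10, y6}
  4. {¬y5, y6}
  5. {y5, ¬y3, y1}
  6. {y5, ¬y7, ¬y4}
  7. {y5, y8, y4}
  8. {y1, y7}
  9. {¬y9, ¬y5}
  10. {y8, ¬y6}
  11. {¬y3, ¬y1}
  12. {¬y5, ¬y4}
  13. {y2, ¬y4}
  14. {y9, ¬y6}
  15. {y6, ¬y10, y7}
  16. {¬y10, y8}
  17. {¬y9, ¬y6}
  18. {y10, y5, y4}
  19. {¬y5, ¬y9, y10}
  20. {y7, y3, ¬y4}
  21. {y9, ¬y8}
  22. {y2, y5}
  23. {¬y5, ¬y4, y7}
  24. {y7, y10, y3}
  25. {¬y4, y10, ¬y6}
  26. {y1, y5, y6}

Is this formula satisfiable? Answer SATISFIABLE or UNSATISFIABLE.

Pure literal: y2 appears only positively; assign y2 = True.
Branch on y1: take y1 = True.
  then y3 is forced to False.
The remaining clauses are satisfied by y4 = False, y5 = False, y6 = False, y7 = True, y8 = True, y9 = True, y10 = True.
So y1 = True  y2 = True  y3 = False  y4 = False  y5 = False  y6 = False  y7 = True  y8 = True  y9 = True  y10 = True is a satisfying assignment.

SATISFIABLE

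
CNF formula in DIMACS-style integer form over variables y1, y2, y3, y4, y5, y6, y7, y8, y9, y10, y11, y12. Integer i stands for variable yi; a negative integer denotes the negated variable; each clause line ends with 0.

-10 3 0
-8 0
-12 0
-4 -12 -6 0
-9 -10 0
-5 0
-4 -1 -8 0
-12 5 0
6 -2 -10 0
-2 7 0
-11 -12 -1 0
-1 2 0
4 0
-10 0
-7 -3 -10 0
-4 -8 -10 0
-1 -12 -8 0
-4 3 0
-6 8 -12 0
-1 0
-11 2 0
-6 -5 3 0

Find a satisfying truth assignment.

Unit propagation: (~y8) forces y8 = False.
Unit propagation: (~y12) forces y12 = False.
Unit propagation: (~y5) forces y5 = False.
(y4) is a unit clause, so y4 = True.
(~y10) is a unit clause, so y10 = False.
The clause (y3) is unit: y3 must be True.
(~y1) is a unit clause, so y1 = False.
Pure literal: y7 appears only positively; assign y7 = True.
y11 occurs only negated in the remaining clauses — set y11 = False.
y2, y6, y9 are now unconstrained; take y2 = True, y6 = False, y9 = False.

y1 = F, y2 = T, y3 = T, y4 = T, y5 = F, y6 = F, y7 = T, y8 = F, y9 = F, y10 = F, y11 = F, y12 = F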